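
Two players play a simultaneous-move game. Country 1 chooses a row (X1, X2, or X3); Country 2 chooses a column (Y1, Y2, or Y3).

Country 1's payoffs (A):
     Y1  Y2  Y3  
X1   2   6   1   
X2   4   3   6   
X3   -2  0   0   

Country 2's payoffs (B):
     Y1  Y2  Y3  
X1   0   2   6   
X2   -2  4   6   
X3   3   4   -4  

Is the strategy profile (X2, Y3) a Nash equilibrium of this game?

Holding Country 2 at Y3: Country 1 gets 6 from X2, versus 1 from X1, 0 from X3. No profitable deviation for Country 1.
Holding Country 1 at X2: Country 2 gets 6 from Y3, versus -2 from Y1, 4 from Y2. No profitable deviation for Country 2 either.

Yes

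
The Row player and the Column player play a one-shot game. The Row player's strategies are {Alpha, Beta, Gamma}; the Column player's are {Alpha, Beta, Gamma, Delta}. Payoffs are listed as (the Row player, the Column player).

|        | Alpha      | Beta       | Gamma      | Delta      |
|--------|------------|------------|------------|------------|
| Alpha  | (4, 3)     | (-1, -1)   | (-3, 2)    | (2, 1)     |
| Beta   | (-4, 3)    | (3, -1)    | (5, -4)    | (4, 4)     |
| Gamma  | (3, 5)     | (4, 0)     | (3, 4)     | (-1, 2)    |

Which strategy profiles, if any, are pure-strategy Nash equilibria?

A profile is a Nash equilibrium when each player is best-responding to the other.
The Row player's best responses — vs Alpha: Alpha (payoff 4); vs Beta: Gamma (payoff 4); vs Gamma: Beta (payoff 5); vs Delta: Beta (payoff 4).
The Column player's best responses — vs Alpha: Alpha (payoff 3); vs Beta: Delta (payoff 4); vs Gamma: Alpha (payoff 5).
Mutual best responses occur at (Alpha, Alpha) and (Beta, Delta); at each, neither player gains by switching.

(Alpha, Alpha) and (Beta, Delta)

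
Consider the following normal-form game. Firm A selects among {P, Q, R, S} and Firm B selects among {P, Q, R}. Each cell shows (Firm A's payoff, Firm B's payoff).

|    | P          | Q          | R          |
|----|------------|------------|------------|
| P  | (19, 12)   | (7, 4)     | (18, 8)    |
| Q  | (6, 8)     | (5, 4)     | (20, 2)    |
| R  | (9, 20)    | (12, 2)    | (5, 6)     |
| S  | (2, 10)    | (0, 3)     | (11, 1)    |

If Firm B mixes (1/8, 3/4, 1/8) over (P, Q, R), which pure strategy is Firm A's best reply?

R

Firm A's best reply maximizes expected payoff against the mix.
P: (1/8)·19 + (3/4)·7 + (1/8)·18 = 79/8
Q: (1/8)·6 + (3/4)·5 + (1/8)·20 = 7
R: (1/8)·9 + (3/4)·12 + (1/8)·5 = 43/4
S: (1/8)·2 + (3/4)·0 + (1/8)·11 = 13/8
Highest expected payoff is 43/4, from R.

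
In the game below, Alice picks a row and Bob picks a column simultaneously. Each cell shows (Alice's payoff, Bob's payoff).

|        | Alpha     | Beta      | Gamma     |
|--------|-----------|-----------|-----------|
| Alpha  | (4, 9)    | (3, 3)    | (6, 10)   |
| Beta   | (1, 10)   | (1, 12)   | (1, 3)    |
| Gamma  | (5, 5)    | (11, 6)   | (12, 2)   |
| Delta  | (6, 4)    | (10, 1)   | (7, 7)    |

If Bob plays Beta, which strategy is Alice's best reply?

Gamma

With Bob fixed at Beta, Alice's payoffs are: Alpha → 3, Beta → 1, Gamma → 11, Delta → 10.
The maximum is 11, achieved by Gamma.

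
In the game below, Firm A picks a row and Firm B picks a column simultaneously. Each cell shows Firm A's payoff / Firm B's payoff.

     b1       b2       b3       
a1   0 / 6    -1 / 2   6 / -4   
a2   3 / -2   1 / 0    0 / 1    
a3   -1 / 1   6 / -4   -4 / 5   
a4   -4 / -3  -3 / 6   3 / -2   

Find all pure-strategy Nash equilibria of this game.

A profile is a Nash equilibrium when each player is best-responding to the other.
Firm A's best responses — vs b1: a2 (payoff 3); vs b2: a3 (payoff 6); vs b3: a1 (payoff 6).
Firm B's best responses — vs a1: b1 (payoff 6); vs a2: b3 (payoff 1); vs a3: b3 (payoff 5); vs a4: b2 (payoff 6).
No cell has both players best-responding. For instance, Firm A's best reply to b3 is a1, but against a1 Firm B prefers b1 over b3.

There is no pure-strategy Nash equilibrium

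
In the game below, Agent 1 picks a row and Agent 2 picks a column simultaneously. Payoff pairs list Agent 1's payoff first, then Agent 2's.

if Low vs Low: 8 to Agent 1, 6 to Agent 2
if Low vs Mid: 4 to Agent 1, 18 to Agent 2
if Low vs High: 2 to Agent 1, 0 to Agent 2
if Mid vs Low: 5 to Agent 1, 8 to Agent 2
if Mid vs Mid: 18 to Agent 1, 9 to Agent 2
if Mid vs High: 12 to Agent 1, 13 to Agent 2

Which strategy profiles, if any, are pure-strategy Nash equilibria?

(Mid, High)

Check mutual best responses: a cell is a NE iff neither player can gain by unilaterally deviating.
Agent 1's best responses — vs Low: Low (payoff 8); vs Mid: Mid (payoff 18); vs High: Mid (payoff 12).
Agent 2's best responses — vs Low: Mid (payoff 18); vs Mid: High (payoff 13).
The only mutual best response is (Mid, High); neither player gains by switching there.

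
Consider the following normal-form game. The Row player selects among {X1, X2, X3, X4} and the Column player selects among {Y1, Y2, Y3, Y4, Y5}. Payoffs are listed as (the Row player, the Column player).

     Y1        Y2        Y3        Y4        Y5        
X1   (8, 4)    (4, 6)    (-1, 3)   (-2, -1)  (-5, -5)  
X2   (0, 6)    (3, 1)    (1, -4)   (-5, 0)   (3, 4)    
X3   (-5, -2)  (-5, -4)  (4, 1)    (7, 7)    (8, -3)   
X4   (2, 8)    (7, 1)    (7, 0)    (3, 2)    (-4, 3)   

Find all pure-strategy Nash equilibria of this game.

Check mutual best responses: a cell is a NE iff neither player can gain by unilaterally deviating.
The Row player's best responses — vs Y1: X1 (payoff 8); vs Y2: X4 (payoff 7); vs Y3: X4 (payoff 7); vs Y4: X3 (payoff 7); vs Y5: X3 (payoff 8).
The Column player's best responses — vs X1: Y2 (payoff 6); vs X2: Y1 (payoff 6); vs X3: Y4 (payoff 7); vs X4: Y1 (payoff 8).
The only mutual best response is (X3, Y4); neither player gains by switching there.

(X3, Y4)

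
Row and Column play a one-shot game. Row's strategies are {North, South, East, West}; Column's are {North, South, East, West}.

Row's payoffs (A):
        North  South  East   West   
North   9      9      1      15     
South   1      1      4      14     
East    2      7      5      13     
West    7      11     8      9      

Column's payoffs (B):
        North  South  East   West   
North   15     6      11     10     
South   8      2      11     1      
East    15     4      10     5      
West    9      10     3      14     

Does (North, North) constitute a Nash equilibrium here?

Yes

Holding Column at North: Row gets 9 from North, versus 1 from South, 2 from East, 7 from West. No profitable deviation for Row.
Holding Row at North: Column gets 15 from North, versus 6 from South, 11 from East, 10 from West. No profitable deviation for Column either.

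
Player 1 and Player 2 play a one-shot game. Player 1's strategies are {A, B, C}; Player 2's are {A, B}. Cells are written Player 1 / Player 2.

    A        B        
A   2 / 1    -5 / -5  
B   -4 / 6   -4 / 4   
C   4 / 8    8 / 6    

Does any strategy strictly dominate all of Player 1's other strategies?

C

A strategy is strictly dominant if it gives Player 1 a strictly higher payoff than every other strategy, against every choice by the opponent.
C strictly dominates: vs A: 4 > each of {2, -4}; vs B: 8 > each of {-5, -4}.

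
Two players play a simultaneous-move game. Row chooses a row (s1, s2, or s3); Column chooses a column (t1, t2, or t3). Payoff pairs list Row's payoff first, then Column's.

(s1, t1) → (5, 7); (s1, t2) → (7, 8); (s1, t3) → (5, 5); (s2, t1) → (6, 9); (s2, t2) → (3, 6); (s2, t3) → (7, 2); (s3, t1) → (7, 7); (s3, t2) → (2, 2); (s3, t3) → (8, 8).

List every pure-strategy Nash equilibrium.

Check mutual best responses: a cell is a NE iff neither player can gain by unilaterally deviating.
Row's best responses — vs t1: s3 (payoff 7); vs t2: s1 (payoff 7); vs t3: s3 (payoff 8).
Column's best responses — vs s1: t2 (payoff 8); vs s2: t1 (payoff 9); vs s3: t3 (payoff 8).
Mutual best responses occur at (s1, t2) and (s3, t3); at each, neither player gains by switching.

(s1, t2) and (s3, t3)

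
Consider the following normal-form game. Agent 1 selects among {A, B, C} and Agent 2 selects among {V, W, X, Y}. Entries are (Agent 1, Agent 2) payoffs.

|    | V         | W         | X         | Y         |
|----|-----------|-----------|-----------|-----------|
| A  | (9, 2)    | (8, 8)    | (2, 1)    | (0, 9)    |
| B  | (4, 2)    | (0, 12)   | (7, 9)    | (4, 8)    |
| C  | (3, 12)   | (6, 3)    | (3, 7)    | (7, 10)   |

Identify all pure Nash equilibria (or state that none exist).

Check mutual best responses: a cell is a NE iff neither player can gain by unilaterally deviating.
Agent 1's best responses — vs V: A (payoff 9); vs W: A (payoff 8); vs X: B (payoff 7); vs Y: C (payoff 7).
Agent 2's best responses — vs A: Y (payoff 9); vs B: W (payoff 12); vs C: V (payoff 12).
No cell has both players best-responding. For instance, Agent 1's best reply to X is B, but against B Agent 2 prefers W over X.

No pure-strategy Nash equilibrium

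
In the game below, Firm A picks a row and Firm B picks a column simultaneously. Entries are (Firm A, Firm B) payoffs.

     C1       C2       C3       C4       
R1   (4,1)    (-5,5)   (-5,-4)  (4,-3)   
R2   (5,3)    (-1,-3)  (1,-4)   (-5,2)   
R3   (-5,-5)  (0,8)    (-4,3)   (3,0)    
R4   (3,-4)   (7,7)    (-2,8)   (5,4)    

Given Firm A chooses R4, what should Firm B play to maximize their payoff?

With Firm A fixed at R4, Firm B's payoffs are: C1 → -4, C2 → 7, C3 → 8, C4 → 4.
The maximum is 8, achieved by C3.

C3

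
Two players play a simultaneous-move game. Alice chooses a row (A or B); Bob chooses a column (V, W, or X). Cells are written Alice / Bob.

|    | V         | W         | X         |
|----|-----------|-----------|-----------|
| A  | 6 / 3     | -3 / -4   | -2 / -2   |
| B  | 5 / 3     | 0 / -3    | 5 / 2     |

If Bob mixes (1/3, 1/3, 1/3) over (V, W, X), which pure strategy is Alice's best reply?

B

Alice's best reply maximizes expected payoff against the mix.
A: (1/3)·6 + (1/3)·(-3) + (1/3)·(-2) = 1/3
B: (1/3)·5 + (1/3)·0 + (1/3)·5 = 10/3
Highest expected payoff is 10/3, from B.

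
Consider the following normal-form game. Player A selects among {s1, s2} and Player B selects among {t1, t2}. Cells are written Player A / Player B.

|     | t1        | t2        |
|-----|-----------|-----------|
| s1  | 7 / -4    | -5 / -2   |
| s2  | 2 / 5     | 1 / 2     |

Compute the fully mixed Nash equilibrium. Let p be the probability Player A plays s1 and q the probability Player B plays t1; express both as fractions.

In a mixed NE each player is indifferent between their pure strategies, so the opponent's mix sets the indifference.
Player B indifferent between t1 and t2: p·(-4) + (1−p)·5 = p·(-2) + (1−p)·2 ⟹ 5 + (-9)p = 2 + (-4)p ⟹ p = 3/5.
Player A indifferent between s1 and s2: q·7 + (1−q)·(-5) = q·2 + (1−q)·1 ⟹ (-5) + 12q = 1 + 1q ⟹ q = 6/11.

p = 3/5, q = 6/11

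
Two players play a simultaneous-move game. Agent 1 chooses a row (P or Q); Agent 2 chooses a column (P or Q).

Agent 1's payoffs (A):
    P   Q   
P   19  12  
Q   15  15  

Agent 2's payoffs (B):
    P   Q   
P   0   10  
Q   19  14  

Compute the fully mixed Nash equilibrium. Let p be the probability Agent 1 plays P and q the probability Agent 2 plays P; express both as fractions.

p = 1/3, q = 3/7

Each player's mixing probability is pinned down by making the *other* player indifferent.
Agent 2 indifferent between P and Q: p·0 + (1−p)·19 = p·10 + (1−p)·14 ⟹ 19 + (-19)p = 14 + (-4)p ⟹ p = 1/3.
Agent 1 indifferent between P and Q: q·19 + (1−q)·12 = q·15 + (1−q)·15 ⟹ 12 + 7q = 15 + 0q ⟹ q = 3/7.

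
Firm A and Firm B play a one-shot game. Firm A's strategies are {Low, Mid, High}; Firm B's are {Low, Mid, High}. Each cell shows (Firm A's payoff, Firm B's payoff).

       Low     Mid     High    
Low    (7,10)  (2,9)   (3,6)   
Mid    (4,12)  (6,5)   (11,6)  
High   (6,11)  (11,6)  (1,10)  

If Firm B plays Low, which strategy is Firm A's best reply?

With Firm B fixed at Low, Firm A's payoffs are: Low → 7, Mid → 4, High → 6.
The maximum is 7, achieved by Low.

Low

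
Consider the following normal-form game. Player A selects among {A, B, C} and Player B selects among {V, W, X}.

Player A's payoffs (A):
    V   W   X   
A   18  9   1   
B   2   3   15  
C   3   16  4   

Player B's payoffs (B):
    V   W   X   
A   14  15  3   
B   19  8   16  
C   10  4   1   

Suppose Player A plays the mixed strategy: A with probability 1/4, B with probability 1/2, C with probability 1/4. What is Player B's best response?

Compute Player B's expected payoff from each pure strategy against the given mix.
V: (1/4)·14 + (1/2)·19 + (1/4)·10 = 31/2
W: (1/4)·15 + (1/2)·8 + (1/4)·4 = 35/4
X: (1/4)·3 + (1/2)·16 + (1/4)·1 = 9
Highest expected payoff is 31/2, from V.

V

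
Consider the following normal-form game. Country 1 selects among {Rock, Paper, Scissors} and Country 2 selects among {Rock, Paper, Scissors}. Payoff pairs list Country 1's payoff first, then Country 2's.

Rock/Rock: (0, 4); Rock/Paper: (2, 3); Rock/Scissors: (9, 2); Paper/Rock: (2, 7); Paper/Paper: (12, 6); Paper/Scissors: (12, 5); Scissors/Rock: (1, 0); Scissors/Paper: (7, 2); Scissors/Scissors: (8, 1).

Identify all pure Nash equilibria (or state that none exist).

(Paper, Rock)

A profile is a Nash equilibrium when each player is best-responding to the other.
Country 1's best responses — vs Rock: Paper (payoff 2); vs Paper: Paper (payoff 12); vs Scissors: Paper (payoff 12).
Country 2's best responses — vs Rock: Rock (payoff 4); vs Paper: Rock (payoff 7); vs Scissors: Paper (payoff 2).
The only mutual best response is (Paper, Rock); neither player gains by switching there.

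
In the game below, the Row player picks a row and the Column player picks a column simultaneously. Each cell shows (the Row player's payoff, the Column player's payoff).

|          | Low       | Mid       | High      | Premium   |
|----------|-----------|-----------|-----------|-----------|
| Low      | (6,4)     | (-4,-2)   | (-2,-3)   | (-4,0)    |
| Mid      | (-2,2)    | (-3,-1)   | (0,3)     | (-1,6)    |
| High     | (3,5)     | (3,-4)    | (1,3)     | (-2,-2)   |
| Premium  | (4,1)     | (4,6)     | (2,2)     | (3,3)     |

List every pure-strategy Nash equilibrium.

A profile is a Nash equilibrium when each player is best-responding to the other.
The Row player's best responses — vs Low: Low (payoff 6); vs Mid: Premium (payoff 4); vs High: Premium (payoff 2); vs Premium: Premium (payoff 3).
The Column player's best responses — vs Low: Low (payoff 4); vs Mid: Premium (payoff 6); vs High: Low (payoff 5); vs Premium: Mid (payoff 6).
Mutual best responses occur at (Low, Low) and (Premium, Mid); at each, neither player gains by switching.

(Low, Low) and (Premium, Mid)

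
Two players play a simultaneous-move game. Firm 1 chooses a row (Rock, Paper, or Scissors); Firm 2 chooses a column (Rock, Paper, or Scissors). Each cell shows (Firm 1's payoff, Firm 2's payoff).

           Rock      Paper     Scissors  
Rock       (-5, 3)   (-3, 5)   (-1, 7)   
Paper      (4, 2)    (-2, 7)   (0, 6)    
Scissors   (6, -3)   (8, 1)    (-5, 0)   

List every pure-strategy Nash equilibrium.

Check mutual best responses: a cell is a NE iff neither player can gain by unilaterally deviating.
Firm 1's best responses — vs Rock: Scissors (payoff 6); vs Paper: Scissors (payoff 8); vs Scissors: Paper (payoff 0).
Firm 2's best responses — vs Rock: Scissors (payoff 7); vs Paper: Paper (payoff 7); vs Scissors: Paper (payoff 1).
The only mutual best response is (Scissors, Paper); neither player gains by switching there.

(Scissors, Paper)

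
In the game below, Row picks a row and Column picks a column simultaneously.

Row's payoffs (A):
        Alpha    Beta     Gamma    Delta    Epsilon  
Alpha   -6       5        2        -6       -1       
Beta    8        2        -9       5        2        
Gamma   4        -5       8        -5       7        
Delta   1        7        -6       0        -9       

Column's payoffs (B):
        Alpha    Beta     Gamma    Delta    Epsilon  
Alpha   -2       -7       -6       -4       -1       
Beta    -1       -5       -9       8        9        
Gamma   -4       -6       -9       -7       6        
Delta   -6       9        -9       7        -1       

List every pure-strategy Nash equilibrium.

Check mutual best responses: a cell is a NE iff neither player can gain by unilaterally deviating.
Row's best responses — vs Alpha: Beta (payoff 8); vs Beta: Delta (payoff 7); vs Gamma: Gamma (payoff 8); vs Delta: Beta (payoff 5); vs Epsilon: Gamma (payoff 7).
Column's best responses — vs Alpha: Epsilon (payoff -1); vs Beta: Epsilon (payoff 9); vs Gamma: Epsilon (payoff 6); vs Delta: Beta (payoff 9).
Mutual best responses occur at (Gamma, Epsilon) and (Delta, Beta); at each, neither player gains by switching.

(Gamma, Epsilon) and (Delta, Beta)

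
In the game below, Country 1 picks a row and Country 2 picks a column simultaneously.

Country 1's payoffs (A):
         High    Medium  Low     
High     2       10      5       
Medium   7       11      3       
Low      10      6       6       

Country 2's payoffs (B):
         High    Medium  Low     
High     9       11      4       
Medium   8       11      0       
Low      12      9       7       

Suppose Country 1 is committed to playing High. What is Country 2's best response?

With Country 1 fixed at High, Country 2's payoffs are: High → 9, Medium → 11, Low → 4.
The maximum is 11, achieved by Medium.

Medium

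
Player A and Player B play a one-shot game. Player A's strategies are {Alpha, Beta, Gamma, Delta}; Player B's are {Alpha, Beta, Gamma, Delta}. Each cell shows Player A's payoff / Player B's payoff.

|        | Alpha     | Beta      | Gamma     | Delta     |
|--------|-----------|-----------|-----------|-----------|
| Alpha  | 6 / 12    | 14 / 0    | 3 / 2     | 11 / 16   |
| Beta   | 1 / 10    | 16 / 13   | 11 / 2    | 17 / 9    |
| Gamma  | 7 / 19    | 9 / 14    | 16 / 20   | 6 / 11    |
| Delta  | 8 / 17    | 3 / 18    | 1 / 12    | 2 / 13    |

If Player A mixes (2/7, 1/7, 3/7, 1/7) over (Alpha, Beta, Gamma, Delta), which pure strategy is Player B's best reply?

Compute Player B's expected payoff from each pure strategy against the given mix.
Alpha: (2/7)·12 + (1/7)·10 + (3/7)·19 + (1/7)·17 = 108/7
Beta: (2/7)·0 + (1/7)·13 + (3/7)·14 + (1/7)·18 = 73/7
Gamma: (2/7)·2 + (1/7)·2 + (3/7)·20 + (1/7)·12 = 78/7
Delta: (2/7)·16 + (1/7)·9 + (3/7)·11 + (1/7)·13 = 87/7
Highest expected payoff is 108/7, from Alpha.

Alpha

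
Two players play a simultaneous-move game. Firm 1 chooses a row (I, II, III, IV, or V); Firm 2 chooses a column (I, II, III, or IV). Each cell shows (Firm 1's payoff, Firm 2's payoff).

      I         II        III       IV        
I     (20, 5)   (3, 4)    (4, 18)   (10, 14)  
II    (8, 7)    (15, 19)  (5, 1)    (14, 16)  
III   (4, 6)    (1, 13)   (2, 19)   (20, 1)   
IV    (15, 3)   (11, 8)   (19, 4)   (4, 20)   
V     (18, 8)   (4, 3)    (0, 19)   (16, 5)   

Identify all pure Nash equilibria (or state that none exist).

(II, II)

A profile is a Nash equilibrium when each player is best-responding to the other.
Firm 1's best responses — vs I: I (payoff 20); vs II: II (payoff 15); vs III: IV (payoff 19); vs IV: III (payoff 20).
Firm 2's best responses — vs I: III (payoff 18); vs II: II (payoff 19); vs III: III (payoff 19); vs IV: IV (payoff 20); vs V: III (payoff 19).
The only mutual best response is (II, II); neither player gains by switching there.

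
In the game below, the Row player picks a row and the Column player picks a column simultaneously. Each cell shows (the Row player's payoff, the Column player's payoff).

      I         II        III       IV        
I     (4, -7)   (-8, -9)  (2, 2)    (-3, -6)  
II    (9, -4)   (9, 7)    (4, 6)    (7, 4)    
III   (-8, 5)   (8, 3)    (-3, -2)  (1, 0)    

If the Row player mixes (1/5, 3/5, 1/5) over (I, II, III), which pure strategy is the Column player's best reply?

III

The Column player's best reply maximizes expected payoff against the mix.
I: (1/5)·(-7) + (3/5)·(-4) + (1/5)·5 = -14/5
II: (1/5)·(-9) + (3/5)·7 + (1/5)·3 = 3
III: (1/5)·2 + (3/5)·6 + (1/5)·(-2) = 18/5
IV: (1/5)·(-6) + (3/5)·4 + (1/5)·0 = 6/5
Highest expected payoff is 18/5, from III.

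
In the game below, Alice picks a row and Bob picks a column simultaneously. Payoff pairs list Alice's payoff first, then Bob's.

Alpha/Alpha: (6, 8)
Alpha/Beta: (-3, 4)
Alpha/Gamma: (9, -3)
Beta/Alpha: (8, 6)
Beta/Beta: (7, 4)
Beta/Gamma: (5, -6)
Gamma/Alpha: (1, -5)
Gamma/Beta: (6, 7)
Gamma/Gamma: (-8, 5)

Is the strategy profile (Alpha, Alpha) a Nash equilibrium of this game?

Holding Bob at Alpha: Alice gets 6 from Alpha but could get 8 by switching to Beta. Alice has a profitable deviation.

No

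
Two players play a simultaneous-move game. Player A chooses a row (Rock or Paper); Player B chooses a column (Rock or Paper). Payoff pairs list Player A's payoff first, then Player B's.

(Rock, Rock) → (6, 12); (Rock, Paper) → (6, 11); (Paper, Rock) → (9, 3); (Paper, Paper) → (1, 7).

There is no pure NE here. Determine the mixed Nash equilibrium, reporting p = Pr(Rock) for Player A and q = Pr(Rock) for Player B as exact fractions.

Each player's mixing probability is pinned down by making the *other* player indifferent.
Player B indifferent between Rock and Paper: p·12 + (1−p)·3 = p·11 + (1−p)·7 ⟹ 3 + 9p = 7 + 4p ⟹ p = 4/5.
Player A indifferent between Rock and Paper: q·6 + (1−q)·6 = q·9 + (1−q)·1 ⟹ 6 + 0q = 1 + 8q ⟹ q = 5/8.

p = 4/5, q = 5/8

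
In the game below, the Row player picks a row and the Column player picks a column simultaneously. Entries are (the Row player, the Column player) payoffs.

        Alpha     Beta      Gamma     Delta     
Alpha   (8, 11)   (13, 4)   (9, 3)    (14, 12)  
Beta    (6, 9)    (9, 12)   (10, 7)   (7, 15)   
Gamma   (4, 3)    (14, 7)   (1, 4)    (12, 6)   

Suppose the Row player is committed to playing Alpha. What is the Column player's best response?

With the Row player fixed at Alpha, the Column player's payoffs are: Alpha → 11, Beta → 4, Gamma → 3, Delta → 12.
The maximum is 12, achieved by Delta.

Delta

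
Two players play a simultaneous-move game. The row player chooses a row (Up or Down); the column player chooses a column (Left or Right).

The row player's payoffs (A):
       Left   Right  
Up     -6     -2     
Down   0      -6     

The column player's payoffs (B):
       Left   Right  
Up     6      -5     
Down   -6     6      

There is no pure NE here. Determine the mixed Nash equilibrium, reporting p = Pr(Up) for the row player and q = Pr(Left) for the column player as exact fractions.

p = 12/23, q = 2/5

In a mixed NE each player is indifferent between their pure strategies, so the opponent's mix sets the indifference.
The column player indifferent between Left and Right: p·6 + (1−p)·(-6) = p·(-5) + (1−p)·6 ⟹ (-6) + 12p = 6 + (-11)p ⟹ p = 12/23.
The row player indifferent between Up and Down: q·(-6) + (1−q)·(-2) = q·0 + (1−q)·(-6) ⟹ (-2) + (-4)q = (-6) + 6q ⟹ q = 2/5.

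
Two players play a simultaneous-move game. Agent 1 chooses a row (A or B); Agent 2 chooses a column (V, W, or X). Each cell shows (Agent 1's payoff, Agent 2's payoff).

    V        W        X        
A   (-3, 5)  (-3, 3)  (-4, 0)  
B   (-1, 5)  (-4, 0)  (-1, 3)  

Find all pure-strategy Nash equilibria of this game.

(B, V)

Find each player's best response to every opponent strategy; NE are the intersections.
Agent 1's best responses — vs V: B (payoff -1); vs W: A (payoff -3); vs X: B (payoff -1).
Agent 2's best responses — vs A: V (payoff 5); vs B: V (payoff 5).
The only mutual best response is (B, V); neither player gains by switching there.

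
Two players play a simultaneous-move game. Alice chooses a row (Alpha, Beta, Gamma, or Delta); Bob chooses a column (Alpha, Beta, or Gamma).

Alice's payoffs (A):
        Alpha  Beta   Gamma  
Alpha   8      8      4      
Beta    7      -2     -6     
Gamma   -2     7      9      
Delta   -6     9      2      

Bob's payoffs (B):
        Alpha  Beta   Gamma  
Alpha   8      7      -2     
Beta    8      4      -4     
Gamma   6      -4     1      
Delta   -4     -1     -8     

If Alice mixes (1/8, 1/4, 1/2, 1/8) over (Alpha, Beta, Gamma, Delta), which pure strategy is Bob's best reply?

Compute Bob's expected payoff from each pure strategy against the given mix.
Alpha: (1/8)·8 + (1/4)·8 + (1/2)·6 + (1/8)·(-4) = 11/2
Beta: (1/8)·7 + (1/4)·4 + (1/2)·(-4) + (1/8)·(-1) = -1/4
Gamma: (1/8)·(-2) + (1/4)·(-4) + (1/2)·1 + (1/8)·(-8) = -7/4
Highest expected payoff is 11/2, from Alpha.

Alpha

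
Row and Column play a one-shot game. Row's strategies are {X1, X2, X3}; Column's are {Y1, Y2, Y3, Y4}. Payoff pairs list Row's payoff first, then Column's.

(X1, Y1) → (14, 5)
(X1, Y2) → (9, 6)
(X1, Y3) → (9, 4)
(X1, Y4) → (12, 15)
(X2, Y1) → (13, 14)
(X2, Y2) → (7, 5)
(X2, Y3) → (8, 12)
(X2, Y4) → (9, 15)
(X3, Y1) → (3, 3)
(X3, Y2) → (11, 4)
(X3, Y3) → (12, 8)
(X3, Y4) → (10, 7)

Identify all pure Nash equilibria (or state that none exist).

Find each player's best response to every opponent strategy; NE are the intersections.
Row's best responses — vs Y1: X1 (payoff 14); vs Y2: X3 (payoff 11); vs Y3: X3 (payoff 12); vs Y4: X1 (payoff 12).
Column's best responses — vs X1: Y4 (payoff 15); vs X2: Y4 (payoff 15); vs X3: Y3 (payoff 8).
Mutual best responses occur at (X1, Y4) and (X3, Y3); at each, neither player gains by switching.

(X1, Y4) and (X3, Y3)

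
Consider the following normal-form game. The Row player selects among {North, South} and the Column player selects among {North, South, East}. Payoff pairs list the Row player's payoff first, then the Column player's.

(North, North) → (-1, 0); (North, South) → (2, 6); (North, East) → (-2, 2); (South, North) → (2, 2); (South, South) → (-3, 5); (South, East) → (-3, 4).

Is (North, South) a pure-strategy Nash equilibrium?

Holding the Column player at South: the Row player gets 2 from North, versus -3 from South. No profitable deviation for the Row player.
Holding the Row player at North: the Column player gets 6 from South, versus 0 from North, 2 from East. No profitable deviation for the Column player either.

Yes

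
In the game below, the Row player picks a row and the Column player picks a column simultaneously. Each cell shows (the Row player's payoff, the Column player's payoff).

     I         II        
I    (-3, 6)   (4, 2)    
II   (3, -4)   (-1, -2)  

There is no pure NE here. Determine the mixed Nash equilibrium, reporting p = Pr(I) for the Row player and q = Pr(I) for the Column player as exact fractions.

p = 1/3, q = 5/11

Each player's mixing probability is pinned down by making the *other* player indifferent.
The Column player indifferent between I and II: p·6 + (1−p)·(-4) = p·2 + (1−p)·(-2) ⟹ (-4) + 10p = (-2) + 4p ⟹ p = 1/3.
The Row player indifferent between I and II: q·(-3) + (1−q)·4 = q·3 + (1−q)·(-1) ⟹ 4 + (-7)q = (-1) + 4q ⟹ q = 5/11.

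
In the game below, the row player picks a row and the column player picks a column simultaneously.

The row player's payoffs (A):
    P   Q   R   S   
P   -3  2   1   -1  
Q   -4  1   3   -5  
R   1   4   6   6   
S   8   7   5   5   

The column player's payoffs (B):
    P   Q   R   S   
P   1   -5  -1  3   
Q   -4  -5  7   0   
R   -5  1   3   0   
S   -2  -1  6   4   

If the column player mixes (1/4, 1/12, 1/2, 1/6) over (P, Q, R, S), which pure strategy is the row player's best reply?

S

Compute the row player's expected payoff from each pure strategy against the given mix.
P: (1/4)·(-3) + (1/12)·2 + (1/2)·1 + (1/6)·(-1) = -1/4
Q: (1/4)·(-4) + (1/12)·1 + (1/2)·3 + (1/6)·(-5) = -1/4
R: (1/4)·1 + (1/12)·4 + (1/2)·6 + (1/6)·6 = 55/12
S: (1/4)·8 + (1/12)·7 + (1/2)·5 + (1/6)·5 = 71/12
Highest expected payoff is 71/12, from S.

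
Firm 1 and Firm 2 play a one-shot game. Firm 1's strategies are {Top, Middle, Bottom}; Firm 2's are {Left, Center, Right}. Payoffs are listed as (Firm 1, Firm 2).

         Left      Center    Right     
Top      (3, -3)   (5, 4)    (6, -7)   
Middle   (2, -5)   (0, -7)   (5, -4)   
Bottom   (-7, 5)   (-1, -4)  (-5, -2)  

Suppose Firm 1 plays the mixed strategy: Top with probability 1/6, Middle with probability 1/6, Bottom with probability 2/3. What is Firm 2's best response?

Firm 2's best reply maximizes expected payoff against the mix.
Left: (1/6)·(-3) + (1/6)·(-5) + (2/3)·5 = 2
Center: (1/6)·4 + (1/6)·(-7) + (2/3)·(-4) = -19/6
Right: (1/6)·(-7) + (1/6)·(-4) + (2/3)·(-2) = -19/6
Highest expected payoff is 2, from Left.

Left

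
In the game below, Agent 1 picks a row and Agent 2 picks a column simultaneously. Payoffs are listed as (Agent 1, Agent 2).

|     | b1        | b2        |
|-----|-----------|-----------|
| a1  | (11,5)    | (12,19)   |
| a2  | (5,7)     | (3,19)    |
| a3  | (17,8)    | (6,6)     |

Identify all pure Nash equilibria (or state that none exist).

Check mutual best responses: a cell is a NE iff neither player can gain by unilaterally deviating.
Agent 1's best responses — vs b1: a3 (payoff 17); vs b2: a1 (payoff 12).
Agent 2's best responses — vs a1: b2 (payoff 19); vs a2: b2 (payoff 19); vs a3: b1 (payoff 8).
Mutual best responses occur at (a1, b2) and (a3, b1); at each, neither player gains by switching.

(a1, b2) and (a3, b1)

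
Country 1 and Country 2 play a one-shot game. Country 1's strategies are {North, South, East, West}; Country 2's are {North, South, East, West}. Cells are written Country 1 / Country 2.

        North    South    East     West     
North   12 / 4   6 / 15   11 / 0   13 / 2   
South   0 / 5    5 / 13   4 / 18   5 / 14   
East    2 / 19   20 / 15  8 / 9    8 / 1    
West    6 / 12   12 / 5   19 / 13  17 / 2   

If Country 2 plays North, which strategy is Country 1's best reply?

North

With Country 2 fixed at North, Country 1's payoffs are: North → 12, South → 0, East → 2, West → 6.
The maximum is 12, achieved by North.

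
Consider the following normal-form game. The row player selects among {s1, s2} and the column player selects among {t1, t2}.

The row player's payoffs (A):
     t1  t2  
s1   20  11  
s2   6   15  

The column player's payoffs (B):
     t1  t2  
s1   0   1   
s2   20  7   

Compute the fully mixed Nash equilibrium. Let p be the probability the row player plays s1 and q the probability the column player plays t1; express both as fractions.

p = 13/14, q = 2/9

Each player's mixing probability is pinned down by making the *other* player indifferent.
The column player indifferent between t1 and t2: p·0 + (1−p)·20 = p·1 + (1−p)·7 ⟹ 20 + (-20)p = 7 + (-6)p ⟹ p = 13/14.
The row player indifferent between s1 and s2: q·20 + (1−q)·11 = q·6 + (1−q)·15 ⟹ 11 + 9q = 15 + (-9)q ⟹ q = 2/9.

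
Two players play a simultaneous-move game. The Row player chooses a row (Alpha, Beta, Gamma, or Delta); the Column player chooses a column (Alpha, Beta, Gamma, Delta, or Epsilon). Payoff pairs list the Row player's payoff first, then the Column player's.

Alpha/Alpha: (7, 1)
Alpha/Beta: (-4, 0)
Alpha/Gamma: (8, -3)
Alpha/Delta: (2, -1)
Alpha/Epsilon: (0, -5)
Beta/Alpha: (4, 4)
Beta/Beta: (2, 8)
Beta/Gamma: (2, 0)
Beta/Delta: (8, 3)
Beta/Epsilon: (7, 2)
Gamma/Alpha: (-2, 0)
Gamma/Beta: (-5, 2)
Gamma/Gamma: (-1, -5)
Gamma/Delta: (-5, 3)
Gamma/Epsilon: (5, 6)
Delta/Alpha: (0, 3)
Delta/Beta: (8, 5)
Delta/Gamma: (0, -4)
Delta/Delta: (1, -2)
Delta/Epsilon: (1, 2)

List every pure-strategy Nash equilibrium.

A profile is a Nash equilibrium when each player is best-responding to the other.
The Row player's best responses — vs Alpha: Alpha (payoff 7); vs Beta: Delta (payoff 8); vs Gamma: Alpha (payoff 8); vs Delta: Beta (payoff 8); vs Epsilon: Beta (payoff 7).
The Column player's best responses — vs Alpha: Alpha (payoff 1); vs Beta: Beta (payoff 8); vs Gamma: Epsilon (payoff 6); vs Delta: Beta (payoff 5).
Mutual best responses occur at (Alpha, Alpha) and (Delta, Beta); at each, neither player gains by switching.

(Alpha, Alpha) and (Delta, Beta)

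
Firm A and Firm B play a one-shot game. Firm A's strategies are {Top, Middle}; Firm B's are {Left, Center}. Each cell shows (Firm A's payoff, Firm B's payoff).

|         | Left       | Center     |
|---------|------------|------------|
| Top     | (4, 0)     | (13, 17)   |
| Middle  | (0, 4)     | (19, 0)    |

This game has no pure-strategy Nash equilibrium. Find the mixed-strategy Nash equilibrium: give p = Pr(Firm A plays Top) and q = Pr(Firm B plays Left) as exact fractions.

p = 4/21, q = 3/5

Each player's mixing probability is pinned down by making the *other* player indifferent.
Firm B indifferent between Left and Center: p·0 + (1−p)·4 = p·17 + (1−p)·0 ⟹ 4 + (-4)p = 0 + 17p ⟹ p = 4/21.
Firm A indifferent between Top and Middle: q·4 + (1−q)·13 = q·0 + (1−q)·19 ⟹ 13 + (-9)q = 19 + (-19)q ⟹ q = 3/5.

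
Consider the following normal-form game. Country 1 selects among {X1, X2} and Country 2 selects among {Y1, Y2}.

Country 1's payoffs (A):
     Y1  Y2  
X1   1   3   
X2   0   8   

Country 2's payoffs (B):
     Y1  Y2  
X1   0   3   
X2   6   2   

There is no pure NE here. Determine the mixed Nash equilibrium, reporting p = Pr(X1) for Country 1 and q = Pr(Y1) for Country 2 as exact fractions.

p = 4/7, q = 5/6

Each player's mixing probability is pinned down by making the *other* player indifferent.
Country 2 indifferent between Y1 and Y2: p·0 + (1−p)·6 = p·3 + (1−p)·2 ⟹ 6 + (-6)p = 2 + 1p ⟹ p = 4/7.
Country 1 indifferent between X1 and X2: q·1 + (1−q)·3 = q·0 + (1−q)·8 ⟹ 3 + (-2)q = 8 + (-8)q ⟹ q = 5/6.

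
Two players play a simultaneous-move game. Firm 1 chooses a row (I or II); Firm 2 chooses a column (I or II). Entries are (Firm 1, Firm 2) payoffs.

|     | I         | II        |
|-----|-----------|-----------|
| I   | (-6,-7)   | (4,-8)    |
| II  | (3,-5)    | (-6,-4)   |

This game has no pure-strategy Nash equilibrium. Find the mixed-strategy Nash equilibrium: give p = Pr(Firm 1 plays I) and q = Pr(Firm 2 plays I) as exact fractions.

p = 1/2, q = 10/19

Each player's mixing probability is pinned down by making the *other* player indifferent.
Firm 2 indifferent between I and II: p·(-7) + (1−p)·(-5) = p·(-8) + (1−p)·(-4) ⟹ (-5) + (-2)p = (-4) + (-4)p ⟹ p = 1/2.
Firm 1 indifferent between I and II: q·(-6) + (1−q)·4 = q·3 + (1−q)·(-6) ⟹ 4 + (-10)q = (-6) + 9q ⟹ q = 10/19.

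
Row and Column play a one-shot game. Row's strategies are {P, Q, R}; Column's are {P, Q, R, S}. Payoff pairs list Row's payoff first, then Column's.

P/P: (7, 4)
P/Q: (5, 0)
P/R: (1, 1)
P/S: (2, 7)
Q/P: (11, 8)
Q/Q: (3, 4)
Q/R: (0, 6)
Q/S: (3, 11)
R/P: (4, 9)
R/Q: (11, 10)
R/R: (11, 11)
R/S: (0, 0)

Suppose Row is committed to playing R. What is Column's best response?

R

With Row fixed at R, Column's payoffs are: P → 9, Q → 10, R → 11, S → 0.
The maximum is 11, achieved by R.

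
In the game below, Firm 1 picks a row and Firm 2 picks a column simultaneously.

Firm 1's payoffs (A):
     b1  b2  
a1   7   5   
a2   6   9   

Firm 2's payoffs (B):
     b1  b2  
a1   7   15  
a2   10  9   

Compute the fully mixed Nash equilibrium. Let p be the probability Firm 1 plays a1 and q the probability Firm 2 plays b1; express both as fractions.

p = 1/9, q = 4/5

Each player's mixing probability is pinned down by making the *other* player indifferent.
Firm 2 indifferent between b1 and b2: p·7 + (1−p)·10 = p·15 + (1−p)·9 ⟹ 10 + (-3)p = 9 + 6p ⟹ p = 1/9.
Firm 1 indifferent between a1 and a2: q·7 + (1−q)·5 = q·6 + (1−q)·9 ⟹ 5 + 2q = 9 + (-3)q ⟹ q = 4/5.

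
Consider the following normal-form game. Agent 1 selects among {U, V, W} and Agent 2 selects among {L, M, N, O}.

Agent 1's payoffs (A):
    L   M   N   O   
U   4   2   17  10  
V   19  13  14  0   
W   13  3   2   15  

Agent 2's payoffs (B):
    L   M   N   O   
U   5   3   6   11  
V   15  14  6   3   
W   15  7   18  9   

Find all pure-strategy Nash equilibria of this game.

(V, L)

Check mutual best responses: a cell is a NE iff neither player can gain by unilaterally deviating.
Agent 1's best responses — vs L: V (payoff 19); vs M: V (payoff 13); vs N: U (payoff 17); vs O: W (payoff 15).
Agent 2's best responses — vs U: O (payoff 11); vs V: L (payoff 15); vs W: N (payoff 18).
The only mutual best response is (V, L); neither player gains by switching there.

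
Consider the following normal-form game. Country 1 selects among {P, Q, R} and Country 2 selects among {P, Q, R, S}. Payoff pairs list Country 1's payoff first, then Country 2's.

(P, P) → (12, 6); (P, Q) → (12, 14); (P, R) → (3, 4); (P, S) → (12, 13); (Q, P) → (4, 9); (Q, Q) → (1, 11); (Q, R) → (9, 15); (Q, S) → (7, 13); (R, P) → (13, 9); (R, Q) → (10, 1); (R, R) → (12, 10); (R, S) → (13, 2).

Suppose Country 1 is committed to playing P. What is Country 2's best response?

With Country 1 fixed at P, Country 2's payoffs are: P → 6, Q → 14, R → 4, S → 13.
The maximum is 14, achieved by Q.

Q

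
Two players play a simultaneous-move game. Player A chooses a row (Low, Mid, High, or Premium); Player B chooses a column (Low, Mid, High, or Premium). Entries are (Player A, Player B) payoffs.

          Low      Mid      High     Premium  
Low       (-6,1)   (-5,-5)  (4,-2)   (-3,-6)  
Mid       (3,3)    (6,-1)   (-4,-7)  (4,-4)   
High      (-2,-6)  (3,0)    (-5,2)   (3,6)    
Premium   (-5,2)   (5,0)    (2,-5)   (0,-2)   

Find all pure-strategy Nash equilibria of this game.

(Mid, Low)

Check mutual best responses: a cell is a NE iff neither player can gain by unilaterally deviating.
Player A's best responses — vs Low: Mid (payoff 3); vs Mid: Mid (payoff 6); vs High: Low (payoff 4); vs Premium: Mid (payoff 4).
Player B's best responses — vs Low: Low (payoff 1); vs Mid: Low (payoff 3); vs High: Premium (payoff 6); vs Premium: Low (payoff 2).
The only mutual best response is (Mid, Low); neither player gains by switching there.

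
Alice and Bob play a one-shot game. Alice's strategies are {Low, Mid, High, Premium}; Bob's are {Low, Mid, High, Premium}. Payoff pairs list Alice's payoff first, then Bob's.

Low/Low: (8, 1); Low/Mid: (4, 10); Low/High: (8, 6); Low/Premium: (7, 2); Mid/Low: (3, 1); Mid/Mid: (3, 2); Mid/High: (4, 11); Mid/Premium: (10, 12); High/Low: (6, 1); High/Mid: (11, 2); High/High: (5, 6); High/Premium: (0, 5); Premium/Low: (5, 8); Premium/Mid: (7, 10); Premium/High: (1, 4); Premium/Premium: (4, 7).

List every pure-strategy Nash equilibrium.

A profile is a Nash equilibrium when each player is best-responding to the other.
Alice's best responses — vs Low: Low (payoff 8); vs Mid: High (payoff 11); vs High: Low (payoff 8); vs Premium: Mid (payoff 10).
Bob's best responses — vs Low: Mid (payoff 10); vs Mid: Premium (payoff 12); vs High: High (payoff 6); vs Premium: Mid (payoff 10).
The only mutual best response is (Mid, Premium); neither player gains by switching there.

(Mid, Premium)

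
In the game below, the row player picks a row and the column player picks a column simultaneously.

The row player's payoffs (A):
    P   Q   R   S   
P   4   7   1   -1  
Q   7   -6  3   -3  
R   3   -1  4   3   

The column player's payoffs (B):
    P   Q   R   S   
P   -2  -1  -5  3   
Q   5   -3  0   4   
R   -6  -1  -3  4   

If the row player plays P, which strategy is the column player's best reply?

With the row player fixed at P, the column player's payoffs are: P → -2, Q → -1, R → -5, S → 3.
The maximum is 3, achieved by S.

S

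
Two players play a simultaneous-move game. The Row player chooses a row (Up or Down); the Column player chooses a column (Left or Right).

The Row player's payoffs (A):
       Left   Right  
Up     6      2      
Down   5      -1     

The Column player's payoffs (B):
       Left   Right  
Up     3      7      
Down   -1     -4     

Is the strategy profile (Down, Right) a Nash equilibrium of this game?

No

Holding the Column player at Right: the Row player gets -1 from Down but could get 2 by switching to Up. The Row player has a profitable deviation.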